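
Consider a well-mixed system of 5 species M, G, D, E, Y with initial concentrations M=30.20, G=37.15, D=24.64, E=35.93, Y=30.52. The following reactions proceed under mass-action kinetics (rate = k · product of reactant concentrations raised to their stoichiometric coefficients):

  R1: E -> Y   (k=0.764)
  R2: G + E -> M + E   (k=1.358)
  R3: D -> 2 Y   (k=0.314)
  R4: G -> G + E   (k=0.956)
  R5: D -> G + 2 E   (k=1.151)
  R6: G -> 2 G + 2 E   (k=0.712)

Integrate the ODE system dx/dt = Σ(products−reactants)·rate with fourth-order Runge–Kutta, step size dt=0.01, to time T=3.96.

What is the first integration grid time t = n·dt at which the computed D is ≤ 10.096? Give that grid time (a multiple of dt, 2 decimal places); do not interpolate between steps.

Threshold first reached at t = 0.61

RK4 with dt=0.01: 396 steps to T=3.96. Trajectory (selected grid times):
t=0.00: M=30.20 G=37.15 D=24.64 E=35.93 Y=30.52
t=0.44: M=76.93 G=0.27 D=12.93 E=42.62 Y=49.40
t=0.60: M=79.13 G=0.22 D=10.23 E=41.79 Y=55.72
t=0.61: M=79.25 G=0.21 D=10.08 E=41.71 Y=56.11
t=0.88: M=81.93 G=0.15 D=6.79 E=38.69 Y=65.83
t=1.32: M=84.56 G=0.10 D=3.56 E=31.98 Y=79.12
t=1.76: M=85.95 G=0.07 D=1.87 E=25.14 Y=89.43
t=2.20: M=86.68 G=0.05 D=0.98 E=19.17 Y=97.23
t=2.64: M=87.07 G=0.03 D=0.52 E=14.35 Y=103.03
t=3.08: M=87.28 G=0.02 D=0.27 E=10.60 Y=107.30
t=3.52: M=87.40 G=0.02 D=0.14 E=7.76 Y=110.42
t=3.96: M=87.46 G=0.01 D=0.07 E=5.64 Y=112.68
D(0.60)=10.230 > 10.096 but D(0.61)=10.082 ≤ 10.096, so the first grid time is t=0.61.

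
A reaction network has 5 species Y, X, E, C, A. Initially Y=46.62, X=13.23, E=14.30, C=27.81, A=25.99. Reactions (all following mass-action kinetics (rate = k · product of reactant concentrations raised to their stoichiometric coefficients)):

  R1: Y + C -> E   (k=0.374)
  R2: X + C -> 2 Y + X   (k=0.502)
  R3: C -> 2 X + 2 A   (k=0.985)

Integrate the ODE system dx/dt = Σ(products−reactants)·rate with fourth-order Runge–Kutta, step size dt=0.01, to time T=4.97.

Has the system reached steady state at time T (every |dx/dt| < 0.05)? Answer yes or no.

RK4 with dt=0.01: 497 steps to T=4.97. Trajectory (selected grid times):
t=0.00: Y=46.62 X=13.23 E=14.30 C=27.81 A=25.99
t=0.55: Y=43.91 X=15.42 E=33.01 C=0.00 A=28.18
t=1.10: Y=43.91 X=15.42 E=33.01 C=0.00 A=28.18
t=1.66: Y=43.91 X=15.42 E=33.01 C=0.00 A=28.18
t=2.21: Y=43.91 X=15.42 E=33.01 C=0.00 A=28.18
t=2.76: Y=43.91 X=15.42 E=33.01 C=0.00 A=28.18
t=3.31: Y=43.91 X=15.42 E=33.01 C=0.00 A=28.18
t=3.87: Y=43.91 X=15.42 E=33.01 C=0.00 A=28.18
t=4.42: Y=43.91 X=15.42 E=33.01 C=0.00 A=28.18
t=4.97: Y=43.91 X=15.42 E=33.01 C=0.00 A=28.18
Rates at T: R1=0.0000, R2=0.0000, R3=0.0000
dx/dt at T (Σ net stoichiometry × rate): Y=-0.0000, X=+0.0000, E=+0.0000, C=-0.0000, A=+0.0000
Largest |dx/dt| is |-0.0000| (C) < 0.05 → steady.

Steady state at T: yes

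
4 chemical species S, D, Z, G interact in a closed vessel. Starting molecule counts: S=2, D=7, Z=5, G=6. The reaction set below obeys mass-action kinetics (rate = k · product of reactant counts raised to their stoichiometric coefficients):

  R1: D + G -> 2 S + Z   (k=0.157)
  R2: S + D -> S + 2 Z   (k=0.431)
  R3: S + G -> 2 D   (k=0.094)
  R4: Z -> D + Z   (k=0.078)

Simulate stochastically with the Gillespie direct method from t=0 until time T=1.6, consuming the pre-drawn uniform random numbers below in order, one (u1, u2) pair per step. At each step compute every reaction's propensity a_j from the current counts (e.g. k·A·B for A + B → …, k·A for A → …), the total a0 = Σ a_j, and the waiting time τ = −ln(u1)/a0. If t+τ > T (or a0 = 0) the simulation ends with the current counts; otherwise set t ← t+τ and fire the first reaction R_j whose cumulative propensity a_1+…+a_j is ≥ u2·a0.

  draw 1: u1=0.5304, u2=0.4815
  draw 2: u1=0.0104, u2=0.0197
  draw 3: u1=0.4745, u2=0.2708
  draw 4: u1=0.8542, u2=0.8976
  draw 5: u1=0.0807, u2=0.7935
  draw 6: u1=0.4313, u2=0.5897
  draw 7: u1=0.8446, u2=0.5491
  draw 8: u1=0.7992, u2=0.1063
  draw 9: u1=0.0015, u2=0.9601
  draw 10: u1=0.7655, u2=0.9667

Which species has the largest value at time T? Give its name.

t=0.000: S=2 D=7 Z=5 G=6
Draw 1: a1=6.594, a2=6.034, a3=1.128, a4=0.390, a0=14.146; τ=−ln(0.5304)/14.146=0.045 → t=0.045; u2·a0=0.4815·14.146=6.811; a1=6.594 < 6.811 ≤ a1+a2=12.628 → R2 fires; S=2 D=6 Z=7 G=6
Draw 2: a1=5.652, a2=5.172, a3=1.128, a4=0.546, a0=12.498; τ=−ln(0.0104)/12.498=0.365 → t=0.410; u2·a0=0.0197·12.498=0.246 ≤ a1=5.652 → R1 fires; S=4 D=5 Z=8 G=5
Draw 3: a1=3.925, a2=8.620, a3=1.880, a4=0.624, a0=15.049; τ=−ln(0.4745)/15.049=0.050 → t=0.460; u2·a0=0.2708·15.049=4.075; a1=3.925 < 4.075 ≤ a1+a2=12.545 → R2 fires; S=4 D=4 Z=10 G=5
Draw 4: a1=3.140, a2=6.896, a3=1.880, a4=0.780, a0=12.696; τ=−ln(0.8542)/12.696=0.012 → t=0.472; u2·a0=0.8976·12.696=11.396; a1+a2=10.036 < 11.396 ≤ a1+…+a3=11.916 → R3 fires; S=3 D=6 Z=10 G=4
Draw 5: a1=3.768, a2=7.758, a3=1.128, a4=0.780, a0=13.434; τ=−ln(0.0807)/13.434=0.187 → t=0.659; u2·a0=0.7935·13.434=10.660; a1=3.768 < 10.660 ≤ a1+a2=11.526 → R2 fires; S=3 D=5 Z=12 G=4
Draw 6: a1=3.140, a2=6.465, a3=1.128, a4=0.936, a0=11.669; τ=−ln(0.4313)/11.669=0.072 → t=0.732; u2·a0=0.5897·11.669=6.881; a1=3.140 < 6.881 ≤ a1+a2=9.605 → R2 fires; S=3 D=4 Z=14 G=4
Draw 7: a1=2.512, a2=5.172, a3=1.128, a4=1.092, a0=9.904; τ=−ln(0.8446)/9.904=0.017 → t=0.749; u2·a0=0.5491·9.904=5.438; a1=2.512 < 5.438 ≤ a1+a2=7.684 → R2 fires; S=3 D=3 Z=16 G=4
Draw 8: a1=1.884, a2=3.879, a3=1.128, a4=1.248, a0=8.139; τ=−ln(0.7992)/8.139=0.028 → t=0.776; u2·a0=0.1063·8.139=0.865 ≤ a1=1.884 → R1 fires; S=5 D=2 Z=17 G=3
Draw 9: a1=0.942, a2=4.310, a3=1.410, a4=1.326, a0=7.988; τ=−ln(0.0015)/7.988=0.814 → t=1.590; u2·a0=0.9601·7.988=7.669; a1+…+a3=6.662 < 7.669 ≤ a1+…+a4=7.988 → R4 fires; S=5 D=3 Z=17 G=3
Draw 10: a1=1.413, a2=6.465, a3=1.410, a4=1.326, a0=10.614; τ=−ln(0.7655)/10.614=0.025 → t=1.615 > T=1.6: stop.
At T=1.6: S=5 D=3 Z=17 G=3; the largest is Z.

Dominant species at T: Z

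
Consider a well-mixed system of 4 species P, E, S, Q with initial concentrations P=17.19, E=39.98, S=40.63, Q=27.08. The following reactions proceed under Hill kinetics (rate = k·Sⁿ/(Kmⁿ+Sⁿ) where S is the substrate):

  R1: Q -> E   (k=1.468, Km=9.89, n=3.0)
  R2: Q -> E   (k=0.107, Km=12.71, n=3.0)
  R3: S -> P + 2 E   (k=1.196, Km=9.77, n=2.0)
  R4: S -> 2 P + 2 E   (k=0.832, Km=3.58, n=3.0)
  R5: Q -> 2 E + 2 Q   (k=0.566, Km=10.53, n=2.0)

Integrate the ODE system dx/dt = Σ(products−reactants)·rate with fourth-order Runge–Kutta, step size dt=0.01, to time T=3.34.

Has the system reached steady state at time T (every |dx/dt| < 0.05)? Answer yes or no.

Steady state at T: no

RK4 with dt=0.01: 334 steps to T=3.34. Trajectory (selected grid times):
t=0.00: P=17.19 E=39.98 S=40.63 Q=27.08
t=0.37: P=18.22 E=42.35 S=39.90 Q=26.71
t=0.74: P=19.26 E=44.71 S=39.18 Q=26.34
t=1.11: P=20.29 E=47.07 S=38.46 Q=25.97
t=1.48: P=21.32 E=49.42 S=37.73 Q=25.60
t=1.86: P=22.37 E=51.84 S=36.99 Q=25.22
t=2.23: P=23.40 E=54.18 S=36.27 Q=24.85
t=2.60: P=24.43 E=56.52 S=35.55 Q=24.48
t=2.97: P=25.46 E=58.85 S=34.83 Q=24.11
t=3.34: P=26.48 E=61.18 S=34.12 Q=23.75
Rates at T: R1=1.3691, R2=0.0928, R3=1.1054, R4=0.8310, R5=0.4730
dx/dt at T (Σ net stoichiometry × rate): P=+2.7674, E=+6.2807, S=-1.9364, Q=-0.9889
Largest |dx/dt| is |+6.2807| (E) ≥ 0.05 → not steady.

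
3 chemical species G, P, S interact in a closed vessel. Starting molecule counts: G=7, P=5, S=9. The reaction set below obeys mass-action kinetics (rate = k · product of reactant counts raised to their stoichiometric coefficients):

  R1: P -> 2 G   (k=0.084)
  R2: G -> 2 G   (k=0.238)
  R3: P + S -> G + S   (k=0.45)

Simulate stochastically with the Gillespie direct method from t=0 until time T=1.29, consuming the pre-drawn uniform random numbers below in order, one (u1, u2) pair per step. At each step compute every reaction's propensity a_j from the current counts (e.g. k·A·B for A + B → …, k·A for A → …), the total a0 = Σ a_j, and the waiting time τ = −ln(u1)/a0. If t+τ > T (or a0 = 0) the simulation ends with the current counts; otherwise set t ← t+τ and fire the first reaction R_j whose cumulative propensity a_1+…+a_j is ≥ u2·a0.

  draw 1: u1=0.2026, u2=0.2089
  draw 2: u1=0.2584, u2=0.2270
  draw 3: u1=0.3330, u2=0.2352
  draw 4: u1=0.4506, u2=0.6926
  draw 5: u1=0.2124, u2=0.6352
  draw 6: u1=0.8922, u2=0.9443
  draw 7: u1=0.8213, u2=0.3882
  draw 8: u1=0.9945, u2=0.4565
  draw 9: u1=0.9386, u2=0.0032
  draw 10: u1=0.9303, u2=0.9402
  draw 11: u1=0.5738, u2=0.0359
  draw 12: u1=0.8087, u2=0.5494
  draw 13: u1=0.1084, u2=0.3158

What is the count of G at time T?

t=0.000: G=7 P=5 S=9
Draw 1: a1=0.420, a2=1.666, a3=20.250, a0=22.336; τ=−ln(0.2026)/22.336=0.071 → t=0.071; u2·a0=0.2089·22.336=4.666; a1+a2=2.086 < 4.666 ≤ a1+…+a3=22.336 → R3 fires; G=8 P=4 S=9
Draw 2: a1=0.336, a2=1.904, a3=16.200, a0=18.440; τ=−ln(0.2584)/18.440=0.073 → t=0.145; u2·a0=0.2270·18.440=4.186; a1+a2=2.240 < 4.186 ≤ a1+…+a3=18.440 → R3 fires; G=9 P=3 S=9
Draw 3: a1=0.252, a2=2.142, a3=12.150, a0=14.544; τ=−ln(0.3330)/14.544=0.076 → t=0.220; u2·a0=0.2352·14.544=3.421; a1+a2=2.394 < 3.421 ≤ a1+…+a3=14.544 → R3 fires; G=10 P=2 S=9
Draw 4: a1=0.168, a2=2.380, a3=8.100, a0=10.648; τ=−ln(0.4506)/10.648=0.075 → t=0.295; u2·a0=0.6926·10.648=7.375; a1+a2=2.548 < 7.375 ≤ a1+…+a3=10.648 → R3 fires; G=11 P=1 S=9
Draw 5: a1=0.084, a2=2.618, a3=4.050, a0=6.752; τ=−ln(0.2124)/6.752=0.229 → t=0.525; u2·a0=0.6352·6.752=4.289; a1+a2=2.702 < 4.289 ≤ a1+…+a3=6.752 → R3 fires; G=12 P=0 S=9
Draw 6: a1=0.000, a2=2.856, a3=0.000, a0=2.856; τ=−ln(0.8922)/2.856=0.040 → t=0.565; u2·a0=0.9443·2.856=2.697; a1=0.000 < 2.697 ≤ a1+a2=2.856 → R2 fires; G=13 P=0 S=9
Draw 7: a1=0.000, a2=3.094, a3=0.000, a0=3.094; τ=−ln(0.8213)/3.094=0.064 → t=0.628; u2·a0=0.3882·3.094=1.201; a1=0.000 < 1.201 ≤ a1+a2=3.094 → R2 fires; G=14 P=0 S=9
Draw 8: a1=0.000, a2=3.332, a3=0.000, a0=3.332; τ=−ln(0.9945)/3.332=0.002 → t=0.630; u2·a0=0.4565·3.332=1.521; a1=0.000 < 1.521 ≤ a1+a2=3.332 → R2 fires; G=15 P=0 S=9
Draw 9: a1=0.000, a2=3.570, a3=0.000, a0=3.570; τ=−ln(0.9386)/3.570=0.018 → t=0.648; u2·a0=0.0032·3.570=0.011; a1=0.000 < 0.011 ≤ a1+a2=3.570 → R2 fires; G=16 P=0 S=9
Draw 10: a1=0.000, a2=3.808, a3=0.000, a0=3.808; τ=−ln(0.9303)/3.808=0.019 → t=0.667; u2·a0=0.9402·3.808=3.580; a1=0.000 < 3.580 ≤ a1+a2=3.808 → R2 fires; G=17 P=0 S=9
Draw 11: a1=0.000, a2=4.046, a3=0.000, a0=4.046; τ=−ln(0.5738)/4.046=0.137 → t=0.804; u2·a0=0.0359·4.046=0.145; a1=0.000 < 0.145 ≤ a1+a2=4.046 → R2 fires; G=18 P=0 S=9
Draw 12: a1=0.000, a2=4.284, a3=0.000, a0=4.284; τ=−ln(0.8087)/4.284=0.050 → t=0.854; u2·a0=0.5494·4.284=2.354; a1=0.000 < 2.354 ≤ a1+a2=4.284 → R2 fires; G=19 P=0 S=9
Draw 13: a1=0.000, a2=4.522, a3=0.000, a0=4.522; τ=−ln(0.1084)/4.522=0.491 → t=1.345 > T=1.29: stop.
Read off G at T=1.29: 19

G at T = 19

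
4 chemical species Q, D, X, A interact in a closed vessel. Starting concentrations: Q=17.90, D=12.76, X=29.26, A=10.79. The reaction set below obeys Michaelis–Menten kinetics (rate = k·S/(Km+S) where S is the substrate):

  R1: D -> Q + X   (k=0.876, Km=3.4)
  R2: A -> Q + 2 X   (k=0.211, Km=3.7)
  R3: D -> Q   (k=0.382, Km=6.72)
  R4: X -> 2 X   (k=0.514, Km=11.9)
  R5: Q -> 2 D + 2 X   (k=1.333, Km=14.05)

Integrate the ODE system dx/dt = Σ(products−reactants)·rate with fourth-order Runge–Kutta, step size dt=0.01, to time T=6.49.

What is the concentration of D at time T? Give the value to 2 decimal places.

D at T = 16.42

RK4 with dt=0.01: 649 steps to T=6.49. Trajectory (selected grid times):
t=0.00: Q=17.90 D=12.76 X=29.26 A=10.79
t=0.72: Q=18.15 D=13.16 X=31.33 A=10.68
t=1.44: Q=18.41 D=13.56 X=33.41 A=10.56
t=2.16: Q=18.67 D=13.96 X=35.51 A=10.45
t=2.88: Q=18.92 D=14.36 X=37.62 A=10.34
t=3.61: Q=19.19 D=14.77 X=39.77 A=10.23
t=4.33: Q=19.45 D=15.18 X=41.91 A=10.12
t=5.05: Q=19.71 D=15.59 X=44.05 A=10.00
t=5.77: Q=19.97 D=16.00 X=46.21 A=9.89
t=6.49: Q=20.23 D=16.42 X=48.38 A=9.78
Read off D at T=6.49: 16.42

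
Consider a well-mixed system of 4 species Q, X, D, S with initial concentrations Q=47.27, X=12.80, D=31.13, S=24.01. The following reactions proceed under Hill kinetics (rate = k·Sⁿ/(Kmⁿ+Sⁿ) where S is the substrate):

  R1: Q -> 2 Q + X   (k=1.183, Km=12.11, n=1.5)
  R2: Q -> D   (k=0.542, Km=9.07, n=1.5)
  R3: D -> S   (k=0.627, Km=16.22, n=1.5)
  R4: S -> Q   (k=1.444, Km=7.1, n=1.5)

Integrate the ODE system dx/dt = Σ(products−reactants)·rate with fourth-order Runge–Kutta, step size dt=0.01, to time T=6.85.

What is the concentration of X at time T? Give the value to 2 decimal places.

RK4 with dt=0.01: 685 steps to T=6.85. Trajectory (selected grid times):
t=0.00: Q=47.27 X=12.80 D=31.13 S=24.01
t=0.76: Q=48.63 X=13.60 D=31.16 S=23.41
t=1.52: Q=49.99 X=14.40 D=31.20 S=22.82
t=2.28: Q=51.34 X=15.20 D=31.24 S=22.24
t=3.04: Q=52.69 X=16.01 D=31.27 S=21.66
t=3.81: Q=54.06 X=16.83 D=31.31 S=21.07
t=4.57: Q=55.40 X=17.65 D=31.35 S=20.51
t=5.33: Q=56.74 X=18.47 D=31.39 S=19.95
t=6.09: Q=58.07 X=19.29 D=31.43 S=19.39
t=6.85: Q=59.40 X=20.11 D=31.47 S=18.84
Read off X at T=6.85: 20.11

X at T = 20.11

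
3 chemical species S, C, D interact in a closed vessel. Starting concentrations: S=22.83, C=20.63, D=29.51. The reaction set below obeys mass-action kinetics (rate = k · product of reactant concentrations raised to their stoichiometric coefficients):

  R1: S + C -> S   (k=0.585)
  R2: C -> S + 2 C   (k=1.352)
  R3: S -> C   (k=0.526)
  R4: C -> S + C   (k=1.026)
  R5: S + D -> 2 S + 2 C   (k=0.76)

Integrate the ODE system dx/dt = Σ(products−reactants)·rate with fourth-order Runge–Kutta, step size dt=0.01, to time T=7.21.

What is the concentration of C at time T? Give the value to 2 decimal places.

RK4 with dt=0.01: 721 steps to T=7.21. Trajectory (selected grid times):
t=0.00: S=22.83 C=20.63 D=29.51
t=0.80: S=41.23 C=0.95 D=0.00
t=1.60: S=28.57 C=0.98 D=0.00
t=2.40: S=20.30 C=1.01 D=0.00
t=3.20: S=14.93 C=1.06 D=0.00
t=4.01: S=11.45 C=1.11 D=0.00
t=4.81: S=9.30 C=1.18 D=0.00
t=5.61: S=7.99 C=1.24 D=0.00
t=6.41: S=7.22 C=1.30 D=0.00
t=7.21: S=6.80 C=1.34 D=0.00
Read off C at T=7.21: 1.34

C at T = 1.34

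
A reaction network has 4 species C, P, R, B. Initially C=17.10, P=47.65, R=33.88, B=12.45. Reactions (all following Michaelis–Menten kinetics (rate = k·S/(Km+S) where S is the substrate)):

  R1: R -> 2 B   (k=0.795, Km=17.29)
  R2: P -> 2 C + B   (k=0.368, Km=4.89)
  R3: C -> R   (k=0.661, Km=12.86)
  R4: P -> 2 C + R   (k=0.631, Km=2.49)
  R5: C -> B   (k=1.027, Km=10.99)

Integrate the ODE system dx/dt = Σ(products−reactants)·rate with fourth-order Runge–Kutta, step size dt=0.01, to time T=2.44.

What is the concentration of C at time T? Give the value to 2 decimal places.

RK4 with dt=0.01: 244 steps to T=2.44. Trajectory (selected grid times):
t=0.00: C=17.10 P=47.65 R=33.88 B=12.45
t=0.27: C=17.33 P=47.40 R=34.00 B=12.99
t=0.54: C=17.56 P=47.15 R=34.12 B=13.54
t=0.81: C=17.79 P=46.89 R=34.25 B=14.08
t=1.08: C=18.02 P=46.64 R=34.37 B=14.63
t=1.36: C=18.25 P=46.38 R=34.50 B=15.20
t=1.63: C=18.48 P=46.13 R=34.62 B=15.75
t=1.90: C=18.70 P=45.88 R=34.74 B=16.30
t=2.17: C=18.92 P=45.63 R=34.87 B=16.85
t=2.44: C=19.14 P=45.38 R=34.99 B=17.41
Read off C at T=2.44: 19.14

C at T = 19.14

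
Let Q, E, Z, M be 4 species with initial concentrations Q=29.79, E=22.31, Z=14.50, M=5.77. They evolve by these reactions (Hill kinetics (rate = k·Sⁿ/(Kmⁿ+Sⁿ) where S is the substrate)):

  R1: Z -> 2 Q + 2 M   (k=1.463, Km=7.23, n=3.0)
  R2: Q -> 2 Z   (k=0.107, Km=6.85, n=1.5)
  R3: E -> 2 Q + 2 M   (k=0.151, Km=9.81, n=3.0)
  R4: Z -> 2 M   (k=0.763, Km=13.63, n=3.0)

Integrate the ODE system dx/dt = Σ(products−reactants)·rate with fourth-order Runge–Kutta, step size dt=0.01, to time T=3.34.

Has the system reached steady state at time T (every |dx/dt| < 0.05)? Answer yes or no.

RK4 with dt=0.01: 334 steps to T=3.34. Trajectory (selected grid times):
t=0.00: Q=29.79 E=22.31 Z=14.50 M=5.77
t=0.37: Q=30.81 E=22.26 Z=13.94 M=7.13
t=0.74: Q=31.82 E=22.21 Z=13.40 M=8.46
t=1.11: Q=32.82 E=22.16 Z=12.88 M=9.76
t=1.48: Q=33.80 E=22.10 Z=12.37 M=11.02
t=1.86: Q=34.78 E=22.05 Z=11.86 M=12.28
t=2.23: Q=35.72 E=22.00 Z=11.39 M=13.47
t=2.60: Q=36.64 E=21.95 Z=10.94 M=14.63
t=2.97: Q=37.53 E=21.90 Z=10.51 M=15.74
t=3.34: Q=38.40 E=21.85 Z=10.09 M=16.82
Rates at T: R1=1.0698, R2=0.0995, R3=0.1385, R4=0.2204
dx/dt at T (Σ net stoichiometry × rate): Q=+2.3171, E=-0.1385, Z=-1.0912, M=+2.8573
Largest |dx/dt| is |+2.8573| (M) ≥ 0.05 → not steady.

Steady state at T: no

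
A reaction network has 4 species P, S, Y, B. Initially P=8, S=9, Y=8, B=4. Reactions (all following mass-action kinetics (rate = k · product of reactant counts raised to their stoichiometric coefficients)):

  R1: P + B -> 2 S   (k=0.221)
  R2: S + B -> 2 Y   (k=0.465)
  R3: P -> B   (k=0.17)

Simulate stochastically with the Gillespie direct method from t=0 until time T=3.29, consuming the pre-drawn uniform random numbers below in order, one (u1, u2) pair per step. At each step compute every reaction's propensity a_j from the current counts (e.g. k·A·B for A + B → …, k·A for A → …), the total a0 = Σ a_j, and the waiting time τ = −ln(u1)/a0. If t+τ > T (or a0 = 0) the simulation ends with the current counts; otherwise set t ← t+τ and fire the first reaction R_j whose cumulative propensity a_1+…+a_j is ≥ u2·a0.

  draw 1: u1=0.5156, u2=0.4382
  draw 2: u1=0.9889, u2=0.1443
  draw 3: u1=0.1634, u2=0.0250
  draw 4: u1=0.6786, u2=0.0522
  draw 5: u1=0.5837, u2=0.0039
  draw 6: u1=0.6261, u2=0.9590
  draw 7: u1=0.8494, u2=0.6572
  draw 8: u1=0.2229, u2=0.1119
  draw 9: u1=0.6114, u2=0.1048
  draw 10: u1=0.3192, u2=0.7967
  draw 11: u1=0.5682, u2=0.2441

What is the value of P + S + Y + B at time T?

Check how each reaction changes W = P + S + Y + B (weight of products minus weight of reactants):
R1: P + B -> 2 S: (1·2) − (1·1 + 1·1) = 2 − 2 = 0
R2: S + B -> 2 Y: (1·2) − (1·1 + 1·1) = 2 − 2 = 0
R3: P -> B: (1·1) − (1·1) = 1 − 1 = 0
Every reaction leaves W unchanged, so W is conserved and no simulation is needed: W(T) = W(0) = 8 + 9 + 8 + 4 = 29

Value at T = 29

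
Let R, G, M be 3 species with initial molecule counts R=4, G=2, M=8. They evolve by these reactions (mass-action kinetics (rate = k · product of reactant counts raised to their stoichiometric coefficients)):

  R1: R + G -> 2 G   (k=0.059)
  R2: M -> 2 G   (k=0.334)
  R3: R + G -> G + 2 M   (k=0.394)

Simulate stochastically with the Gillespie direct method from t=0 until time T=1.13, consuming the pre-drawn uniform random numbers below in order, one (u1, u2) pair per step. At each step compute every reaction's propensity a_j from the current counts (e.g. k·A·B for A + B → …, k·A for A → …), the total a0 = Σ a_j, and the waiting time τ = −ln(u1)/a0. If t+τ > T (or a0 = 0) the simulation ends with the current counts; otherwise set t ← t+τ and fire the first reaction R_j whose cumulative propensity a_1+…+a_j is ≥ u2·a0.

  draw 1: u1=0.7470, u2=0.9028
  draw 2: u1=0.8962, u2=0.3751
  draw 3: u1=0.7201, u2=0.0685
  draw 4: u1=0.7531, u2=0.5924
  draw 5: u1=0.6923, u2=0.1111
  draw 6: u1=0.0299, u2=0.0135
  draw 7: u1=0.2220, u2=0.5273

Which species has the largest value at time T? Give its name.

t=0.000: R=4 G=2 M=8
Draw 1: a1=0.472, a2=2.672, a3=3.152, a0=6.296; τ=−ln(0.7470)/6.296=0.046 → t=0.046; u2·a0=0.9028·6.296=5.684; a1+a2=3.144 < 5.684 ≤ a1+…+a3=6.296 → R3 fires; R=3 G=2 M=10
Draw 2: a1=0.354, a2=3.340, a3=2.364, a0=6.058; τ=−ln(0.8962)/6.058=0.018 → t=0.064; u2·a0=0.3751·6.058=2.272; a1=0.354 < 2.272 ≤ a1+a2=3.694 → R2 fires; R=3 G=4 M=9
Draw 3: a1=0.708, a2=3.006, a3=4.728, a0=8.442; τ=−ln(0.7201)/8.442=0.039 → t=0.103; u2·a0=0.0685·8.442=0.578 ≤ a1=0.708 → R1 fires; R=2 G=5 M=9
Draw 4: a1=0.590, a2=3.006, a3=3.940, a0=7.536; τ=−ln(0.7531)/7.536=0.038 → t=0.141; u2·a0=0.5924·7.536=4.464; a1+a2=3.596 < 4.464 ≤ a1+…+a3=7.536 → R3 fires; R=1 G=5 M=11
Draw 5: a1=0.295, a2=3.674, a3=1.970, a0=5.939; τ=−ln(0.6923)/5.939=0.062 → t=0.203; u2·a0=0.1111·5.939=0.660; a1=0.295 < 0.660 ≤ a1+a2=3.969 → R2 fires; R=1 G=7 M=10
Draw 6: a1=0.413, a2=3.340, a3=2.758, a0=6.511; τ=−ln(0.0299)/6.511=0.539 → t=0.742; u2·a0=0.0135·6.511=0.088 ≤ a1=0.413 → R1 fires; R=0 G=8 M=10
Draw 7: a1=0.000, a2=3.340, a3=0.000, a0=3.340; τ=−ln(0.2220)/3.340=0.451 → t=1.193 > T=1.13: stop.
At T=1.13: R=0 G=8 M=10; the largest is M.

Dominant species at T: M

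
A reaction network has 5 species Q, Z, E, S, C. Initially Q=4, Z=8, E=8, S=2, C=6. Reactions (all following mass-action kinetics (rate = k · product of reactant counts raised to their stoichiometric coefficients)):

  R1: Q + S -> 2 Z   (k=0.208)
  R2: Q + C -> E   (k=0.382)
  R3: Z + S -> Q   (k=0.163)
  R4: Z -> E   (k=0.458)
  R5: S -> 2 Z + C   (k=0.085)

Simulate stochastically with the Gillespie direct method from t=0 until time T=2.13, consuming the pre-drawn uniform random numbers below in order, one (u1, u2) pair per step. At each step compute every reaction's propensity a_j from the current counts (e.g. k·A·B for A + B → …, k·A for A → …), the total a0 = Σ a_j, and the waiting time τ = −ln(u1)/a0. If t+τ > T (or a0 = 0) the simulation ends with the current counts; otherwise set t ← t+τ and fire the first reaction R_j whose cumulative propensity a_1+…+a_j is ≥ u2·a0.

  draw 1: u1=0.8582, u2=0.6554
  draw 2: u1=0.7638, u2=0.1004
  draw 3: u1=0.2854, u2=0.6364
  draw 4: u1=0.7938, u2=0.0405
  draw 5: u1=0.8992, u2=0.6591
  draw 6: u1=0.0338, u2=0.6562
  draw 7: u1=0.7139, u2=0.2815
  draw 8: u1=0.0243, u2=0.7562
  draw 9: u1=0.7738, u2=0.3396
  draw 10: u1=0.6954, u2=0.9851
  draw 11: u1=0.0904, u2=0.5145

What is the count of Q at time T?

t=0.000: Q=4 Z=8 E=8 S=2 C=6
Draw 1: a1=1.664, a2=9.168, a3=2.608, a4=3.664, a5=0.170, a0=17.274; τ=−ln(0.8582)/17.274=0.009 → t=0.009; u2·a0=0.6554·17.274=11.321; a1+a2=10.832 < 11.321 ≤ a1+…+a3=13.440 → R3 fires; Q=5 Z=7 E=8 S=1 C=6
Draw 2: a1=1.040, a2=11.460, a3=1.141, a4=3.206, a5=0.085, a0=16.932; τ=−ln(0.7638)/16.932=0.016 → t=0.025; u2·a0=0.1004·16.932=1.700; a1=1.040 < 1.700 ≤ a1+a2=12.500 → R2 fires; Q=4 Z=7 E=9 S=1 C=5
Draw 3: a1=0.832, a2=7.640, a3=1.141, a4=3.206, a5=0.085, a0=12.904; τ=−ln(0.2854)/12.904=0.097 → t=0.122; u2·a0=0.6364·12.904=8.212; a1=0.832 < 8.212 ≤ a1+a2=8.472 → R2 fires; Q=3 Z=7 E=10 S=1 C=4
Draw 4: a1=0.624, a2=4.584, a3=1.141, a4=3.206, a5=0.085, a0=9.640; τ=−ln(0.7938)/9.640=0.024 → t=0.146; u2·a0=0.0405·9.640=0.390 ≤ a1=0.624 → R1 fires; Q=2 Z=9 E=10 S=0 C=4
Draw 5: a1=0.000, a2=3.056, a3=0.000, a4=4.122, a5=0.000, a0=7.178; τ=−ln(0.8992)/7.178=0.015 → t=0.161; u2·a0=0.6591·7.178=4.731; a1+…+a3=3.056 < 4.731 ≤ a1+…+a4=7.178 → R4 fires; Q=2 Z=8 E=11 S=0 C=4
Draw 6: a1=0.000, a2=3.056, a3=0.000, a4=3.664, a5=0.000, a0=6.720; τ=−ln(0.0338)/6.720=0.504 → t=0.665; u2·a0=0.6562·6.720=4.410; a1+…+a3=3.056 < 4.410 ≤ a1+…+a4=6.720 → R4 fires; Q=2 Z=7 E=12 S=0 C=4
Draw 7: a1=0.000, a2=3.056, a3=0.000, a4=3.206, a5=0.000, a0=6.262; τ=−ln(0.7139)/6.262=0.054 → t=0.719; u2·a0=0.2815·6.262=1.763; a1=0.000 < 1.763 ≤ a1+a2=3.056 → R2 fires; Q=1 Z=7 E=13 S=0 C=3
Draw 8: a1=0.000, a2=1.146, a3=0.000, a4=3.206, a5=0.000, a0=4.352; τ=−ln(0.0243)/4.352=0.854 → t=1.573; u2·a0=0.7562·4.352=3.291; a1+…+a3=1.146 < 3.291 ≤ a1+…+a4=4.352 → R4 fires; Q=1 Z=6 E=14 S=0 C=3
Draw 9: a1=0.000, a2=1.146, a3=0.000, a4=2.748, a5=0.000, a0=3.894; τ=−ln(0.7738)/3.894=0.066 → t=1.639; u2·a0=0.3396·3.894=1.322; a1+…+a3=1.146 < 1.322 ≤ a1+…+a4=3.894 → R4 fires; Q=1 Z=5 E=15 S=0 C=3
Draw 10: a1=0.000, a2=1.146, a3=0.000, a4=2.290, a5=0.000, a0=3.436; τ=−ln(0.6954)/3.436=0.106 → t=1.744; u2·a0=0.9851·3.436=3.385; a1+…+a3=1.146 < 3.385 ≤ a1+…+a4=3.436 → R4 fires; Q=1 Z=4 E=16 S=0 C=3
Draw 11: a1=0.000, a2=1.146, a3=0.000, a4=1.832, a5=0.000, a0=2.978; τ=−ln(0.0904)/2.978=0.807 → t=2.551 > T=2.13: stop.
Read off Q at T=2.13: 1

Q at T = 1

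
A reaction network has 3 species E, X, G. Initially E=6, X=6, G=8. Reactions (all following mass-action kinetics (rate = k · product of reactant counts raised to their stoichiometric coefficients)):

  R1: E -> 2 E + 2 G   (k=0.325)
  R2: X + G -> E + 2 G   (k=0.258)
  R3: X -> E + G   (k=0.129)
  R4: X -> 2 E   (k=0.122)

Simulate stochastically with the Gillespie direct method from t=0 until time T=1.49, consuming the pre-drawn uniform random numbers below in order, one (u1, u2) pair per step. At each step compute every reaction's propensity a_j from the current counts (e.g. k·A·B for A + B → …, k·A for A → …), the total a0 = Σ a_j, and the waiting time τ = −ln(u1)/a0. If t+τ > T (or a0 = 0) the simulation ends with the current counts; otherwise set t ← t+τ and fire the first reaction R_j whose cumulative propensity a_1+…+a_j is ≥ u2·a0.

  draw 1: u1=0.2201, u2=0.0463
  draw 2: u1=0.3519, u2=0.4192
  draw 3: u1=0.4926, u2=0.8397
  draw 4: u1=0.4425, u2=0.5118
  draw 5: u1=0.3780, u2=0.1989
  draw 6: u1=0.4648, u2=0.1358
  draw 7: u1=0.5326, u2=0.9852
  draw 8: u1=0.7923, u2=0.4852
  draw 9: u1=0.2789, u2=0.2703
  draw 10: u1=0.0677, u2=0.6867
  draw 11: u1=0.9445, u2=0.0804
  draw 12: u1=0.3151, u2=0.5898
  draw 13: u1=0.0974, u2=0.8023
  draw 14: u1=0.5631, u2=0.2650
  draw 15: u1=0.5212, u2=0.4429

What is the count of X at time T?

X at T = 0

t=0.000: E=6 X=6 G=8
Draw 1: a1=1.950, a2=12.384, a3=0.774, a4=0.732, a0=15.840; τ=−ln(0.2201)/15.840=0.096 → t=0.096; u2·a0=0.0463·15.840=0.733 ≤ a1=1.950 → R1 fires; E=7 X=6 G=10
Draw 2: a1=2.275, a2=15.480, a3=0.774, a4=0.732, a0=19.261; τ=−ln(0.3519)/19.261=0.054 → t=0.150; u2·a0=0.4192·19.261=8.074; a1=2.275 < 8.074 ≤ a1+a2=17.755 → R2 fires; E=8 X=5 G=11
Draw 3: a1=2.600, a2=14.190, a3=0.645, a4=0.610, a0=18.045; τ=−ln(0.4926)/18.045=0.039 → t=0.189; u2·a0=0.8397·18.045=15.152; a1=2.600 < 15.152 ≤ a1+a2=16.790 → R2 fires; E=9 X=4 G=12
Draw 4: a1=2.925, a2=12.384, a3=0.516, a4=0.488, a0=16.313; τ=−ln(0.4425)/16.313=0.050 → t=0.239; u2·a0=0.5118·16.313=8.349; a1=2.925 < 8.349 ≤ a1+a2=15.309 → R2 fires; E=10 X=3 G=13
Draw 5: a1=3.250, a2=10.062, a3=0.387, a4=0.366, a0=14.065; τ=−ln(0.3780)/14.065=0.069 → t=0.308; u2·a0=0.1989·14.065=2.798 ≤ a1=3.250 → R1 fires; E=11 X=3 G=15
Draw 6: a1=3.575, a2=11.610, a3=0.387, a4=0.366, a0=15.938; τ=−ln(0.4648)/15.938=0.048 → t=0.356; u2·a0=0.1358·15.938=2.164 ≤ a1=3.575 → R1 fires; E=12 X=3 G=17
Draw 7: a1=3.900, a2=13.158, a3=0.387, a4=0.366, a0=17.811; τ=−ln(0.5326)/17.811=0.035 → t=0.392; u2·a0=0.9852·17.811=17.547; a1+…+a3=17.445 < 17.547 ≤ a1+…+a4=17.811 → R4 fires; E=14 X=2 G=17
Draw 8: a1=4.550, a2=8.772, a3=0.258, a4=0.244, a0=13.824; τ=−ln(0.7923)/13.824=0.017 → t=0.408; u2·a0=0.4852·13.824=6.707; a1=4.550 < 6.707 ≤ a1+a2=13.322 → R2 fires; E=15 X=1 G=18
Draw 9: a1=4.875, a2=4.644, a3=0.129, a4=0.122, a0=9.770; τ=−ln(0.2789)/9.770=0.131 → t=0.539; u2·a0=0.2703·9.770=2.641 ≤ a1=4.875 → R1 fires; E=16 X=1 G=20
Draw 10: a1=5.200, a2=5.160, a3=0.129, a4=0.122, a0=10.611; τ=−ln(0.0677)/10.611=0.254 → t=0.793; u2·a0=0.6867·10.611=7.287; a1=5.200 < 7.287 ≤ a1+a2=10.360 → R2 fires; E=17 X=0 G=21
Draw 11: a1=5.525, a2=0.000, a3=0.000, a4=0.000, a0=5.525; τ=−ln(0.9445)/5.525=0.010 → t=0.803; u2·a0=0.0804·5.525=0.444 ≤ a1=5.525 → R1 fires; E=18 X=0 G=23
Draw 12: a1=5.850, a2=0.000, a3=0.000, a4=0.000, a0=5.850; τ=−ln(0.3151)/5.850=0.197 → t=1.001; u2·a0=0.5898·5.850=3.450 ≤ a1=5.850 → R1 fires; E=19 X=0 G=25
Draw 13: a1=6.175, a2=0.000, a3=0.000, a4=0.000, a0=6.175; τ=−ln(0.0974)/6.175=0.377 → t=1.378; u2·a0=0.8023·6.175=4.954 ≤ a1=6.175 → R1 fires; E=20 X=0 G=27
Draw 14: a1=6.500, a2=0.000, a3=0.000, a4=0.000, a0=6.500; τ=−ln(0.5631)/6.500=0.088 → t=1.466; u2·a0=0.2650·6.500=1.723 ≤ a1=6.500 → R1 fires; E=21 X=0 G=29
Draw 15: a1=6.825, a2=0.000, a3=0.000, a4=0.000, a0=6.825; τ=−ln(0.5212)/6.825=0.095 → t=1.562 > T=1.49: stop.
Read off X at T=1.49: 0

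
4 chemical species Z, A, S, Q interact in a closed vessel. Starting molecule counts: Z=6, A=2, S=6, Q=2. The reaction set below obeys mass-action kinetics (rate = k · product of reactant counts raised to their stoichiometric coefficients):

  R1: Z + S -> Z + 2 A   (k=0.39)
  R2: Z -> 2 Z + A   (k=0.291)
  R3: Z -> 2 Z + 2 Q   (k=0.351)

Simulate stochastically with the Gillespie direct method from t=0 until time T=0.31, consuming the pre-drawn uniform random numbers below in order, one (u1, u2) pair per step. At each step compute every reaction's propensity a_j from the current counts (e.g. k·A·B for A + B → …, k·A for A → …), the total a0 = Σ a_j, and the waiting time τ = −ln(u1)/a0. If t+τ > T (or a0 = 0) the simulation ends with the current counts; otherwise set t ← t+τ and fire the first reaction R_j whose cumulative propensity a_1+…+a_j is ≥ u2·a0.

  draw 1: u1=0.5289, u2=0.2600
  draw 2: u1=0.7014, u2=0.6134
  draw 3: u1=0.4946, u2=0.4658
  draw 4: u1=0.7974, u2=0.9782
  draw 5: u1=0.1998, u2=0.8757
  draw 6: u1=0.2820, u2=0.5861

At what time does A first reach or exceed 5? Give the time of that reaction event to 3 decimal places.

t=0.000: Z=6 A=2 S=6 Q=2
Draw 1: a1=14.040, a2=1.746, a3=2.106, a0=17.892; τ=−ln(0.5289)/17.892=0.036 → t=0.036; u2·a0=0.2600·17.892=4.652 ≤ a1=14.040 → R1 fires; Z=6 A=4 S=5 Q=2
Draw 2: a1=11.700, a2=1.746, a3=2.106, a0=15.552; τ=−ln(0.7014)/15.552=0.023 → t=0.058; u2·a0=0.6134·15.552=9.540 ≤ a1=11.700 → R1 fires; Z=6 A=6 S=4 Q=2
Draw 3: a1=9.360, a2=1.746, a3=2.106, a0=13.212; τ=−ln(0.4946)/13.212=0.053 → t=0.112; u2·a0=0.4658·13.212=6.154 ≤ a1=9.360 → R1 fires; Z=6 A=8 S=3 Q=2
Draw 4: a1=7.020, a2=1.746, a3=2.106, a0=10.872; τ=−ln(0.7974)/10.872=0.021 → t=0.133; u2·a0=0.9782·10.872=10.635; a1+a2=8.766 < 10.635 ≤ a1+…+a3=10.872 → R3 fires; Z=7 A=8 S=3 Q=4
Draw 5: a1=8.190, a2=2.037, a3=2.457, a0=12.684; τ=−ln(0.1998)/12.684=0.127 → t=0.259; u2·a0=0.8757·12.684=11.107; a1+a2=10.227 < 11.107 ≤ a1+…+a3=12.684 → R3 fires; Z=8 A=8 S=3 Q=6
Draw 6: a1=9.360, a2=2.328, a3=2.808, a0=14.496; τ=−ln(0.2820)/14.496=0.087 → t=0.347 > T=0.31: stop.
A first becomes ≥ 5 when it reaches 6 at the event at t=0.058.

Threshold first reached at t = 0.058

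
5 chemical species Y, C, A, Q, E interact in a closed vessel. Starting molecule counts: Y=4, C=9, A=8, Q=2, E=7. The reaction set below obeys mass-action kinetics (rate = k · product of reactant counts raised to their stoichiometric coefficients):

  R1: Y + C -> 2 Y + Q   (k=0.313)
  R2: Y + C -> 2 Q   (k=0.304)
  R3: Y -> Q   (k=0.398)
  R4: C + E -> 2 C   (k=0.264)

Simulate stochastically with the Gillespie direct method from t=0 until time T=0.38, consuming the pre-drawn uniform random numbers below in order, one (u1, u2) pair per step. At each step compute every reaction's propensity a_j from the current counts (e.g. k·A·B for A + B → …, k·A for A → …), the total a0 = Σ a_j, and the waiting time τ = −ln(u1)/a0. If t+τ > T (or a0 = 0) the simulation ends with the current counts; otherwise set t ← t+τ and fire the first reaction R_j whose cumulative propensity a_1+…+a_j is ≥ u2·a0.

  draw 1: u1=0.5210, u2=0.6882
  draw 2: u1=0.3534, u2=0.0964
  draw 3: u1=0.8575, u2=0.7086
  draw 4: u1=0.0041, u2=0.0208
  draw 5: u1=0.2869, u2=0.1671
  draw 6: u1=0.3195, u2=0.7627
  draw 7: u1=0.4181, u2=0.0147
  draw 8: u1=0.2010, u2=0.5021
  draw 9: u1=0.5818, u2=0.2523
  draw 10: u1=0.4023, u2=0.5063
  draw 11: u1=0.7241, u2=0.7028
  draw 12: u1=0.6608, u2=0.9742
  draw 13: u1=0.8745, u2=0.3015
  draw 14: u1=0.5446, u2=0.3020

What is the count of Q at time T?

Q at T = 14

t=0.000: Y=4 C=9 A=8 Q=2 E=7
Draw 1: a1=11.268, a2=10.944, a3=1.592, a4=16.632, a0=40.436; τ=−ln(0.5210)/40.436=0.016 → t=0.016; u2·a0=0.6882·40.436=27.828; a1+…+a3=23.804 < 27.828 ≤ a1+…+a4=40.436 → R4 fires; Y=4 C=10 A=8 Q=2 E=6
Draw 2: a1=12.520, a2=12.160, a3=1.592, a4=15.840, a0=42.112; τ=−ln(0.3534)/42.112=0.025 → t=0.041; u2·a0=0.0964·42.112=4.060 ≤ a1=12.520 → R1 fires; Y=5 C=9 A=8 Q=3 E=6
Draw 3: a1=14.085, a2=13.680, a3=1.990, a4=14.256, a0=44.011; τ=−ln(0.8575)/44.011=0.003 → t=0.044; u2·a0=0.7086·44.011=31.186; a1+…+a3=29.755 < 31.186 ≤ a1+…+a4=44.011 → R4 fires; Y=5 C=10 A=8 Q=3 E=5
Draw 4: a1=15.650, a2=15.200, a3=1.990, a4=13.200, a0=46.040; τ=−ln(0.0041)/46.040=0.119 → t=0.164; u2·a0=0.0208·46.040=0.958 ≤ a1=15.650 → R1 fires; Y=6 C=9 A=8 Q=4 E=5
Draw 5: a1=16.902, a2=16.416, a3=2.388, a4=11.880, a0=47.586; τ=−ln(0.2869)/47.586=0.026 → t=0.190; u2·a0=0.1671·47.586=7.952 ≤ a1=16.902 → R1 fires; Y=7 C=8 A=8 Q=5 E=5
Draw 6: a1=17.528, a2=17.024, a3=2.786, a4=10.560, a0=47.898; τ=−ln(0.3195)/47.898=0.024 → t=0.214; u2·a0=0.7627·47.898=36.532; a1+a2=34.552 < 36.532 ≤ a1+…+a3=37.338 → R3 fires; Y=6 C=8 A=8 Q=6 E=5
Draw 7: a1=15.024, a2=14.592, a3=2.388, a4=10.560, a0=42.564; τ=−ln(0.4181)/42.564=0.020 → t=0.234; u2·a0=0.0147·42.564=0.626 ≤ a1=15.024 → R1 fires; Y=7 C=7 A=8 Q=7 E=5
Draw 8: a1=15.337, a2=14.896, a3=2.786, a4=9.240, a0=42.259; τ=−ln(0.2010)/42.259=0.038 → t=0.272; u2·a0=0.5021·42.259=21.218; a1=15.337 < 21.218 ≤ a1+a2=30.233 → R2 fires; Y=6 C=6 A=8 Q=9 E=5
Draw 9: a1=11.268, a2=10.944, a3=2.388, a4=7.920, a0=32.520; τ=−ln(0.5818)/32.520=0.017 → t=0.289; u2·a0=0.2523·32.520=8.205 ≤ a1=11.268 → R1 fires; Y=7 C=5 A=8 Q=10 E=5
Draw 10: a1=10.955, a2=10.640, a3=2.786, a4=6.600, a0=30.981; τ=−ln(0.4023)/30.981=0.029 → t=0.318; u2·a0=0.5063·30.981=15.686; a1=10.955 < 15.686 ≤ a1+a2=21.595 → R2 fires; Y=6 C=4 A=8 Q=12 E=5
Draw 11: a1=7.512, a2=7.296, a3=2.388, a4=5.280, a0=22.476; τ=−ln(0.7241)/22.476=0.014 → t=0.333; u2·a0=0.7028·22.476=15.796; a1+a2=14.808 < 15.796 ≤ a1+…+a3=17.196 → R3 fires; Y=5 C=4 A=8 Q=13 E=5
Draw 12: a1=6.260, a2=6.080, a3=1.990, a4=5.280, a0=19.610; τ=−ln(0.6608)/19.610=0.021 → t=0.354; u2·a0=0.9742·19.610=19.104; a1+…+a3=14.330 < 19.104 ≤ a1+…+a4=19.610 → R4 fires; Y=5 C=5 A=8 Q=13 E=4
Draw 13: a1=7.825, a2=7.600, a3=1.990, a4=5.280, a0=22.695; τ=−ln(0.8745)/22.695=0.006 → t=0.360; u2·a0=0.3015·22.695=6.843 ≤ a1=7.825 → R1 fires; Y=6 C=4 A=8 Q=14 E=4
Draw 14: a1=7.512, a2=7.296, a3=2.388, a4=4.224, a0=21.420; τ=−ln(0.5446)/21.420=0.028 → t=0.388 > T=0.38: stop.
Read off Q at T=0.38: 14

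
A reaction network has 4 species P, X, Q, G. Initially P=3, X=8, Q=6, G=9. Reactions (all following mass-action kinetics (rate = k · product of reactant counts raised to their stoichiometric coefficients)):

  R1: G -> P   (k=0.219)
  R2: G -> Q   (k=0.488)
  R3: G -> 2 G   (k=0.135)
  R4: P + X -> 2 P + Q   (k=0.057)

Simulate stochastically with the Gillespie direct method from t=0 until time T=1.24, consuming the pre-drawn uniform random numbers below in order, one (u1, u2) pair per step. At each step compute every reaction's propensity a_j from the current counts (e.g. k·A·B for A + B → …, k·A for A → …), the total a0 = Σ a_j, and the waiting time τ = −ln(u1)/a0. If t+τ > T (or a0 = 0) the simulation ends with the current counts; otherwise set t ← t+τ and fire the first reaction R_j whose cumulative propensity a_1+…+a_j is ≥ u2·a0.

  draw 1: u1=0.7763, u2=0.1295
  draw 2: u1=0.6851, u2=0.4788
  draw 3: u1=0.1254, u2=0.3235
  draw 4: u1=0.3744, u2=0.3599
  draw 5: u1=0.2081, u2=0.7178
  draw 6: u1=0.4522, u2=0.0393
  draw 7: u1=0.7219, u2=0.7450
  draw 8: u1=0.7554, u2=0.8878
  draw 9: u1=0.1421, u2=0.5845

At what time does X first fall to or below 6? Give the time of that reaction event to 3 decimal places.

t=0.000: P=3 X=8 Q=6 G=9
Draw 1: a1=1.971, a2=4.392, a3=1.215, a4=1.368, a0=8.946; τ=−ln(0.7763)/8.946=0.028 → t=0.028; u2·a0=0.1295·8.946=1.159 ≤ a1=1.971 → R1 fires; P=4 X=8 Q=6 G=8
Draw 2: a1=1.752, a2=3.904, a3=1.080, a4=1.824, a0=8.560; τ=−ln(0.6851)/8.560=0.044 → t=0.072; u2·a0=0.4788·8.560=4.099; a1=1.752 < 4.099 ≤ a1+a2=5.656 → R2 fires; P=4 X=8 Q=7 G=7
Draw 3: a1=1.533, a2=3.416, a3=0.945, a4=1.824, a0=7.718; τ=−ln(0.1254)/7.718=0.269 → t=0.341; u2·a0=0.3235·7.718=2.497; a1=1.533 < 2.497 ≤ a1+a2=4.949 → R2 fires; P=4 X=8 Q=8 G=6
Draw 4: a1=1.314, a2=2.928, a3=0.810, a4=1.824, a0=6.876; τ=−ln(0.3744)/6.876=0.143 → t=0.484; u2·a0=0.3599·6.876=2.475; a1=1.314 < 2.475 ≤ a1+a2=4.242 → R2 fires; P=4 X=8 Q=9 G=5
Draw 5: a1=1.095, a2=2.440, a3=0.675, a4=1.824, a0=6.034; τ=−ln(0.2081)/6.034=0.260 → t=0.745; u2·a0=0.7178·6.034=4.331; a1+…+a3=4.210 < 4.331 ≤ a1+…+a4=6.034 → R4 fires; P=5 X=7 Q=10 G=5
Draw 6: a1=1.095, a2=2.440, a3=0.675, a4=1.995, a0=6.205; τ=−ln(0.4522)/6.205=0.128 → t=0.872; u2·a0=0.0393·6.205=0.244 ≤ a1=1.095 → R1 fires; P=6 X=7 Q=10 G=4
Draw 7: a1=0.876, a2=1.952, a3=0.540, a4=2.394, a0=5.762; τ=−ln(0.7219)/5.762=0.057 → t=0.929; u2·a0=0.7450·5.762=4.293; a1+…+a3=3.368 < 4.293 ≤ a1+…+a4=5.762 → R4 fires; P=7 X=6 Q=11 G=4
Draw 8: a1=0.876, a2=1.952, a3=0.540, a4=2.394, a0=5.762; τ=−ln(0.7554)/5.762=0.049 → t=0.978; u2·a0=0.8878·5.762=5.116; a1+…+a3=3.368 < 5.116 ≤ a1+…+a4=5.762 → R4 fires; P=8 X=5 Q=12 G=4
Draw 9: a1=0.876, a2=1.952, a3=0.540, a4=2.280, a0=5.648; τ=−ln(0.1421)/5.648=0.345 → t=1.323 > T=1.24: stop.
X first becomes ≤ 6 when it reaches 6 at the event at t=0.929.

Threshold first reached at t = 0.929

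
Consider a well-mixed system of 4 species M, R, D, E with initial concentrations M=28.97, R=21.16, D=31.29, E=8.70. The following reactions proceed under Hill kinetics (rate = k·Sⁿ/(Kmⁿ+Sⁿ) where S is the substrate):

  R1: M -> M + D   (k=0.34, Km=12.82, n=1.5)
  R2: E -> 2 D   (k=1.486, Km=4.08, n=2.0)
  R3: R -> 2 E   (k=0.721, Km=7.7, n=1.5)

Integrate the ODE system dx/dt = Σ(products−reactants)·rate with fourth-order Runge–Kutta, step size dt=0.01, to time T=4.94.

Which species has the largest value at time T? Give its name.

Dominant species at T: D

RK4 with dt=0.01: 494 steps to T=4.94. Trajectory (selected grid times):
t=0.00: M=28.97 R=21.16 D=31.29 E=8.70
t=0.55: M=28.97 R=20.84 D=32.77 E=8.68
t=1.10: M=28.97 R=20.51 D=34.26 E=8.66
t=1.65: M=28.97 R=20.19 D=35.74 E=8.63
t=2.20: M=28.97 R=19.87 D=37.22 E=8.60
t=2.74: M=28.97 R=19.56 D=38.67 E=8.58
t=3.29: M=28.97 R=19.24 D=40.15 E=8.54
t=3.84: M=28.97 R=18.92 D=41.62 E=8.51
t=4.39: M=28.97 R=18.61 D=43.09 E=8.47
t=4.94: M=28.97 R=18.30 D=44.56 E=8.44
At T=4.94: M=28.97 R=18.30 D=44.56 E=8.44; the largest is D.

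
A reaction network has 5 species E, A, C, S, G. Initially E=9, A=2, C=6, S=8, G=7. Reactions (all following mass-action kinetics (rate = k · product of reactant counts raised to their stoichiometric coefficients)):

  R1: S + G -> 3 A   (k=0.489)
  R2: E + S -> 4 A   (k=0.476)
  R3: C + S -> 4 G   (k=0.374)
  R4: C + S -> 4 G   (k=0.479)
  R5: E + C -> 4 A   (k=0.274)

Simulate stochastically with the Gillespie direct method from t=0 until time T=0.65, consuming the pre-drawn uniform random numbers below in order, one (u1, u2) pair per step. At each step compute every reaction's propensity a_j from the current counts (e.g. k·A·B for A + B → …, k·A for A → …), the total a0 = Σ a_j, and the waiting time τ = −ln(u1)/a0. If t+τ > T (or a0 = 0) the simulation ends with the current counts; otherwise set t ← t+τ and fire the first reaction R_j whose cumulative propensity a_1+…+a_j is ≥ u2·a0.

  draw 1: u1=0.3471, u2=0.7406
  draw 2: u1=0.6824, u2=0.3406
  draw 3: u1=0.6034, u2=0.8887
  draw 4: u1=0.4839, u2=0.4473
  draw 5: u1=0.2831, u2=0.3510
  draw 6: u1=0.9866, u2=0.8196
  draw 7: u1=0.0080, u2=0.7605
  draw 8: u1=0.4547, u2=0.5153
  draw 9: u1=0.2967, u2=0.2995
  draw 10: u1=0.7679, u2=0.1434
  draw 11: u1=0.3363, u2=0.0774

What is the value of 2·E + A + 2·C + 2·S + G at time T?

Check how each reaction changes W = 2·E + A + 2·C + 2·S + G (weight of products minus weight of reactants):
R1: S + G -> 3 A: (1·3) − (2·1 + 1·1) = 3 − 3 = 0
R2: E + S -> 4 A: (1·4) − (2·1 + 2·1) = 4 − 4 = 0
R3: C + S -> 4 G: (1·4) − (2·1 + 2·1) = 4 − 4 = 0
R4: C + S -> 4 G: (1·4) − (2·1 + 2·1) = 4 − 4 = 0
R5: E + C -> 4 A: (1·4) − (2·1 + 2·1) = 4 − 4 = 0
Every reaction leaves W unchanged, so W is conserved and no simulation is needed: W(T) = W(0) = 2·9 + 2 + 2·6 + 2·8 + 7 = 55

Value at T = 55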